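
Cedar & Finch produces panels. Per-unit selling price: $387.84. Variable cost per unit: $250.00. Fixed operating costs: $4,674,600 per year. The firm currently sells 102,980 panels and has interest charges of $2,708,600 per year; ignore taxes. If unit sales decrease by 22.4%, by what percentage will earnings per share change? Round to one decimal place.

-46.7%

Total contribution margin = 102,980 × $137.84 = $14,194,763.20.
Subtracting fixed costs: EBIT = $14,194,763.20 − $4,674,600 = $9,520,163.20.
After interest of $2,708,600.00, pre-tax earnings = $6,811,563.20.
Degree of combined leverage = contribution ÷ (EBIT − I) = $14,194,763.20 ÷ $6,811,563.20 = 2.0839.
EPS therefore changes by 2.0839 × (-22.4%) = -46.7%.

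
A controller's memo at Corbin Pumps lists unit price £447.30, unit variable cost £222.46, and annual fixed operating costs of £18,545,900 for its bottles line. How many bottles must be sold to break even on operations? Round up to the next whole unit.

Unit CM = price − variable cost = £447.30 − £222.46 = £224.84.
Break-even Q = £18,545,900 / £224.84 = 82,484.88 → 82,485 bottles.

82,485 bottles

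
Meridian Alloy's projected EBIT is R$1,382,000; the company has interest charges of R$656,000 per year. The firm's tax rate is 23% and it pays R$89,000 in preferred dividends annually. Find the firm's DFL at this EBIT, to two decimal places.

Annual interest charges come to R$656,000.00.
Pre-tax preferred-dividend burden = R$89,000 ÷ (1 − 0.23) = R$115,584.42.
DFL = EBIT ÷ [EBIT − I − D_p/(1−t)] = R$1,382,000 ÷ [R$1,382,000 − R$656,000.00 − R$115,584.42] = R$1,382,000 ÷ R$610,415.58 = 2.2640.

2.26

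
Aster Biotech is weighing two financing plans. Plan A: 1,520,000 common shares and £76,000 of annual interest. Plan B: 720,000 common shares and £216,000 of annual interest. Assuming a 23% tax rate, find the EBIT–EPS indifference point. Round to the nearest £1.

Set EPS_A = EPS_B: (EBIT − £76,000)(1 − 0.23) ÷ 1,520,000 = (EBIT − £216,000)(1 − 0.23) ÷ 720,000.
The (1 − t) factor cancels: (EBIT − 76,000) × 720,000 = (EBIT − 216,000) × 1,520,000.
Solving, EBIT = (216,000·1,520,000 − 76,000·720,000) / (1,520,000 − 720,000) = 273,600,000,000 / 800,000 = 342,000.00.

£342,000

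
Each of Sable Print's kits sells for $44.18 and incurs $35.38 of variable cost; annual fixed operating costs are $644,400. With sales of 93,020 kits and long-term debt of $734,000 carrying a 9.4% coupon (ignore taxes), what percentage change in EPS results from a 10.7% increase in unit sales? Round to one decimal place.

+83.3%

Total contribution margin = 93,020 × $8.80 = $818,576.00.
Operating income = contribution − fixed costs = $818,576.00 − $644,400 = $174,176.00.
After interest of $68,996.00, pre-tax earnings = $105,180.00.
DCL = total CM / (EBIT − I) = $818,576.00 / $105,180.00 = 7.7826.
%ΔEPS = DCL × %ΔSales = 7.7826 × +10.7% = +83.3%.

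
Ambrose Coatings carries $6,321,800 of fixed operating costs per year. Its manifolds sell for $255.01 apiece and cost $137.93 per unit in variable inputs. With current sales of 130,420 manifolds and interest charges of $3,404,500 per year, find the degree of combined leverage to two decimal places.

2.75

Total contribution margin = 130,420 × $117.08 = $15,269,573.60.
Subtracting fixed costs: EBIT = $15,269,573.60 − $6,321,800 = $8,947,773.60. Interest = $3,404,500.00, so EBIT − I = $5,543,273.60.
Degree of total leverage = total CM / (EBIT − interest) = $15,269,573.60 / $5,543,273.60 = 2.7546.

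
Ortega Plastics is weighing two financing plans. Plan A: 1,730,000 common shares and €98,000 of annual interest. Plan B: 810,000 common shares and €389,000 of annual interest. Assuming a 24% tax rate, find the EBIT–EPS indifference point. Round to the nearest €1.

At indifference, (EBIT − 98,000)(1 − t)/1,730,000 = (EBIT − 389,000)(1 − t)/810,000.
The (1 − t) factor cancels: (EBIT − 98,000) × 810,000 = (EBIT − 389,000) × 1,730,000.
Solving, EBIT = (389,000·1,730,000 − 98,000·810,000) / (1,730,000 − 810,000) = 593,590,000,000 / 920,000 = 645,206.52.

€645,207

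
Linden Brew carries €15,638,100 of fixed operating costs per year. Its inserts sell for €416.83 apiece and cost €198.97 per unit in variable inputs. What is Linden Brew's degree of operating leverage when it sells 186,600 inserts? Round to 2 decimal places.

Contribution at this volume is 186,600 × €217.86 = €40,652,676.00.
Subtracting fixed costs: EBIT = €40,652,676.00 − €15,638,100 = €25,014,576.00.
So DOL = total CM / EBIT = €40,652,676.00 / €25,014,576.00 = 1.6252.

1.63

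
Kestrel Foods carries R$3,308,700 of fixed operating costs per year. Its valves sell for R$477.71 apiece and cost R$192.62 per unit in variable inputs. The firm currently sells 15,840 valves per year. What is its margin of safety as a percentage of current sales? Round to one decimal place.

Each unit contributes R$477.71 − R$192.62 = R$285.09. Break-even units = R$3,308,700 ÷ R$285.09 = 11,605.81; break-even revenue = 11,605.81 × R$477.71 = R$5,544,210.87.
Current sales = 15,840 × R$477.71 = R$7,566,926.40.
Margin of safety = (R$7,566,926.40 − R$5,544,210.87) ÷ R$7,566,926.40 = 26.7%.

26.7%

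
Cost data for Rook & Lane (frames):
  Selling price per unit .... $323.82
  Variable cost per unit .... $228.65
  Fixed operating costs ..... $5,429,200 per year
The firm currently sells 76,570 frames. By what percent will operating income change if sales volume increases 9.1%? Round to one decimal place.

Contribution at this volume is 76,570 × $95.17 = $7,287,166.90.
EBIT = $7,287,166.90 − $5,429,200 = $1,857,966.90.
DOL = contribution ÷ EBIT = $7,287,166.90 ÷ $1,857,966.90 = 3.9221.
%ΔEBIT = DOL × %ΔSales = 3.9221 × +9.1% = +35.7%.

+35.7%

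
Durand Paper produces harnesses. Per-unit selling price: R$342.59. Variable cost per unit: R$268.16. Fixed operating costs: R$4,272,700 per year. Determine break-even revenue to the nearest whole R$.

CM per unit = R$342.59 − R$268.16 = R$74.43; CM ratio = R$74.43 / R$342.59 = 0.2173.
Break-even sales = FC ÷ CM ratio = R$4,272,700 × R$342.59 / R$74.43 = R$19,666,590.

R$19,666,590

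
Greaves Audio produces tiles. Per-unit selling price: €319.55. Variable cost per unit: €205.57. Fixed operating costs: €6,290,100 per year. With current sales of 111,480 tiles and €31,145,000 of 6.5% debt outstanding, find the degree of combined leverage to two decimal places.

Total contribution margin = 111,480 × €113.98 = €12,706,490.40.
Operating income = contribution − fixed costs = €12,706,490.40 − €6,290,100 = €6,416,390.40. Interest = €2,024,425.00, so EBIT − I = €4,391,965.40.
DCL = contribution ÷ (EBIT − I) = €12,706,490.40 ÷ €4,391,965.40 = 2.8931.

2.89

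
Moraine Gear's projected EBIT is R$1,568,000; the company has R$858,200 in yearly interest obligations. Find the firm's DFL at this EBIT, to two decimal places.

Interest = R$858,200.00.
Degree of financial leverage = EBIT / (EBIT − interest) = R$1,568,000 / R$709,800.00 = 2.2091.

2.21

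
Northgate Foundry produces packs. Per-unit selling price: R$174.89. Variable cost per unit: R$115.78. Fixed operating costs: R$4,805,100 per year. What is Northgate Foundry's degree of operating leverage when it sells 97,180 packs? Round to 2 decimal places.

6.12

Contribution at this volume is 97,180 × R$59.11 = R$5,744,309.80.
Operating income = contribution − fixed costs = R$5,744,309.80 − R$4,805,100 = R$939,209.80.
Degree of operating leverage = R$5,744,309.80 / R$939,209.80 = 6.1161.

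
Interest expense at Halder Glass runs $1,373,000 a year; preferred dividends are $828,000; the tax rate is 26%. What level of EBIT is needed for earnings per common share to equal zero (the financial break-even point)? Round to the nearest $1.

Grossing the preferred dividend up to pre-tax terms: $828,000 / (1 − 0.26) = $1,118,918.92.
Financial break-even EBIT = interest + D_p ÷ (1 − t) = $1,373,000 + $1,118,918.92 = $2,491,918.92.

$2,491,919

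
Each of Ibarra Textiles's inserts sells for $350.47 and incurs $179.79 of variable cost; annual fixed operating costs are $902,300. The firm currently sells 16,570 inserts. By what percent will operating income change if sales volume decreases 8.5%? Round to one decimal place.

-12.5%

At 16,570 units, contribution = 16,570 × $170.68 = $2,828,167.60.
Operating income = contribution − fixed costs = $2,828,167.60 − $902,300 = $1,925,867.60.
Degree of operating leverage = $2,828,167.60 / $1,925,867.60 = 1.4685.
Operating income changes by 1.4685 × -8.5% = -12.5%.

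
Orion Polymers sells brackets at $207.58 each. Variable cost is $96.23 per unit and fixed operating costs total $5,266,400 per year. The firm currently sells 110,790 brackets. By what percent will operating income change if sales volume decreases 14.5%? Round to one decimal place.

-25.3%

At 110,790 units, contribution = 110,790 × $111.35 = $12,336,466.50.
Operating income = contribution − fixed costs = $12,336,466.50 − $5,266,400 = $7,070,066.50.
So DOL = total CM / EBIT = $12,336,466.50 / $7,070,066.50 = 1.7449.
%ΔEBIT = DOL × %ΔSales = 1.7449 × -14.5% = -25.3%.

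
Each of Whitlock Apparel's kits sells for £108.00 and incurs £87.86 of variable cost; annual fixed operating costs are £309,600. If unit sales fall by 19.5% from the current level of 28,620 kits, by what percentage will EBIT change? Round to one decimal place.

-42.1%

Contribution at this volume is 28,620 × £20.14 = £576,406.80.
EBIT = £576,406.80 − £309,600 = £266,806.80.
So DOL = total CM / EBIT = £576,406.80 / £266,806.80 = 2.1604.
So EBIT moves 2.1604 × (-19.5%) = -42.1%.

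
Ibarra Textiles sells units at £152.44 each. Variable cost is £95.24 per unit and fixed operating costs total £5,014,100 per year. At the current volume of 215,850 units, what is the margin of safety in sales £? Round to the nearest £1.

Contribution margin per unit = £152.44 − £95.24 = £57.20. Break-even units = £5,014,100 ÷ £57.20 = 87,659.09; break-even revenue = 87,659.09 × £152.44 = £13,362,751.82.
Current sales = 215,850 × £152.44 = £32,904,174.00.
Margin of safety = £32,904,174.00 − £13,362,751.82 = £19,541,422.

£19,541,422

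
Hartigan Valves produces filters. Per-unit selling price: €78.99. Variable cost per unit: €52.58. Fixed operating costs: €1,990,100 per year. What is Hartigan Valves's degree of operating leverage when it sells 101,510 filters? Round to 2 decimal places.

3.88

At 101,510 units, contribution = 101,510 × €26.41 = €2,680,879.10.
EBIT = €2,680,879.10 − €1,990,100 = €690,779.10.
DOL = contribution ÷ EBIT = €2,680,879.10 ÷ €690,779.10 = 3.8809.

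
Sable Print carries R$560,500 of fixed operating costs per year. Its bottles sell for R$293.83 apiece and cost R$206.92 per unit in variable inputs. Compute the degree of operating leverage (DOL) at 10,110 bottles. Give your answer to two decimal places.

Total contribution margin = 10,110 × R$86.91 = R$878,660.10.
EBIT = R$878,660.10 − R$560,500 = R$318,160.10.
Degree of operating leverage = R$878,660.10 / R$318,160.10 = 2.7617.

2.76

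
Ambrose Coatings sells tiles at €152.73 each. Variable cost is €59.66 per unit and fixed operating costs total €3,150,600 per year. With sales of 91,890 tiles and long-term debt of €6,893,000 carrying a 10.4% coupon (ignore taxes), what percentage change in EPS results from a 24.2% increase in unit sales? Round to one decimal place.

Total contribution margin = 91,890 × €93.07 = €8,552,202.30.
Subtracting fixed costs: EBIT = €8,552,202.30 − €3,150,600 = €5,401,602.30.
After interest of €716,872.00, pre-tax earnings = €4,684,730.30.
Degree of combined leverage = contribution ÷ (EBIT − I) = €8,552,202.30 ÷ €4,684,730.30 = 1.8255.
%ΔEPS = DCL × %ΔSales = 1.8255 × +24.2% = +44.2%.

+44.2%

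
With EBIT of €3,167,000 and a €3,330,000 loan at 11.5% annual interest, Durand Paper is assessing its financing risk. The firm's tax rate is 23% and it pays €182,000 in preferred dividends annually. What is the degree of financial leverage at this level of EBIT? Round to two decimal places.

Annual interest charges come to €382,950.00.
Preferred dividends grossed up pre-tax: €182,000 / (1 − 0.23) = €236,363.64.
DFL = EBIT ÷ [EBIT − I − D_p/(1−t)] = €3,167,000 ÷ [€3,167,000 − €382,950.00 − €236,363.64] = €3,167,000 ÷ €2,547,686.36 = 1.2431.

1.24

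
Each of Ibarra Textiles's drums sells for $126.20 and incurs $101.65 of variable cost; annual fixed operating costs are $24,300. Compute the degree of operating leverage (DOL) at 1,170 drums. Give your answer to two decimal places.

At 1,170 units, contribution = 1,170 × $24.55 = $28,723.50.
Subtracting fixed costs: EBIT = $28,723.50 − $24,300 = $4,423.50.
Degree of operating leverage = $28,723.50 / $4,423.50 = 6.4934.

6.49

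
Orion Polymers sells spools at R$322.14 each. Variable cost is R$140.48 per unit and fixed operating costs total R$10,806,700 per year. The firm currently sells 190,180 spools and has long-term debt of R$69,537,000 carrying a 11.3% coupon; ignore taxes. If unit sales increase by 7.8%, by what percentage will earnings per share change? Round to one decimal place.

+17.0%

Contribution at this volume is 190,180 × R$181.66 = R$34,548,098.80.
EBIT = R$34,548,098.80 − R$10,806,700 = R$23,741,398.80.
Interest = R$7,857,681.00, so EBIT − I = R$15,883,717.80.
DCL = total CM / (EBIT − I) = R$34,548,098.80 / R$15,883,717.80 = 2.1751.
EPS therefore changes by 2.1751 × (+7.8%) = +17.0%.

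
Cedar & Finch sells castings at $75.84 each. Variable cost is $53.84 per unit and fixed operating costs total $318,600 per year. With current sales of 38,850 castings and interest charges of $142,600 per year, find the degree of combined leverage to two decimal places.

Total contribution margin = 38,850 × $22.00 = $854,700.00.
Operating income = contribution − fixed costs = $854,700.00 − $318,600 = $536,100.00. Interest = $142,600.00.
DOL = $854,700.00 ÷ $536,100.00 = 1.5943; DFL = $536,100.00 ÷ $393,500.00 = 1.3624.
Combined leverage = 1.5943 × 1.3624 = 2.1721.

2.17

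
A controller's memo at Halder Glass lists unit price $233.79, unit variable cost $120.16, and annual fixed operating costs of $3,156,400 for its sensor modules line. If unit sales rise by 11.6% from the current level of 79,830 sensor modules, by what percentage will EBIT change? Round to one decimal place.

+17.8%

Contribution at this volume is 79,830 × $113.63 = $9,071,082.90.
Operating income = contribution − fixed costs = $9,071,082.90 − $3,156,400 = $5,914,682.90.
So DOL = total CM / EBIT = $9,071,082.90 / $5,914,682.90 = 1.5337.
So EBIT moves 1.5337 × (+11.6%) = +17.8%.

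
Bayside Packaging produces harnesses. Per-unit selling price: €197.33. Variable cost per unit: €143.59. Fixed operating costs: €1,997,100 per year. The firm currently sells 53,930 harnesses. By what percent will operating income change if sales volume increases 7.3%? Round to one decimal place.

+23.5%

Total contribution margin = 53,930 × €53.74 = €2,898,198.20.
EBIT = €2,898,198.20 − €1,997,100 = €901,098.20.
Degree of operating leverage = €2,898,198.20 / €901,098.20 = 3.2163.
%ΔEBIT = DOL × %ΔSales = 3.2163 × +7.3% = +23.5%.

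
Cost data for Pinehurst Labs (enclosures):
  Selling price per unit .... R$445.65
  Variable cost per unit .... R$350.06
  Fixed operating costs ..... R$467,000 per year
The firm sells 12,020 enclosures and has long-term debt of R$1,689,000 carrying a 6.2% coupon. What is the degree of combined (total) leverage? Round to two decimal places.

At 12,020 units, contribution = 12,020 × R$95.59 = R$1,148,991.80.
EBIT = R$1,148,991.80 − R$467,000 = R$681,991.80. Interest = R$104,718.00, so EBIT − I = R$577,273.80.
DCL = contribution ÷ (EBIT − I) = R$1,148,991.80 ÷ R$577,273.80 = 1.9904.

1.99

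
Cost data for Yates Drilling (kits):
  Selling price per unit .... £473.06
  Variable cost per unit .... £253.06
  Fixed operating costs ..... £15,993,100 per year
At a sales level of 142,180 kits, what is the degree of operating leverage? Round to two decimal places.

Total contribution margin = 142,180 × £220.00 = £31,279,600.00.
Operating income = contribution − fixed costs = £31,279,600.00 − £15,993,100 = £15,286,500.00.
So DOL = total CM / EBIT = £31,279,600.00 / £15,286,500.00 = 2.0462.

2.05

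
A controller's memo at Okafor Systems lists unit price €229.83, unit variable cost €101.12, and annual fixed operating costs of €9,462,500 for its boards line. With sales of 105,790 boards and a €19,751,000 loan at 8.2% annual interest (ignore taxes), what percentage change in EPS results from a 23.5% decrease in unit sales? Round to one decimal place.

-126.3%

Contribution at this volume is 105,790 × €128.71 = €13,616,230.90.
Operating income = contribution − fixed costs = €13,616,230.90 − €9,462,500 = €4,153,730.90.
After interest of €1,619,582.00, pre-tax earnings = €2,534,148.90.
Degree of combined leverage = contribution ÷ (EBIT − I) = €13,616,230.90 ÷ €2,534,148.90 = 5.3731.
EPS therefore changes by 5.3731 × (-23.5%) = -126.3%.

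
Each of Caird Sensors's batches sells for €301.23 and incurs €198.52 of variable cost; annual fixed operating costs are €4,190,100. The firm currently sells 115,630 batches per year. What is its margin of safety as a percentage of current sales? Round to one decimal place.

Contribution margin per unit = €301.23 − €198.52 = €102.71. Break-even units = €4,190,100 ÷ €102.71 = 40,795.44; break-even revenue = 40,795.44 × €301.23 = €12,288,811.44.
Actual sales revenue = 115,630 × €301.23 = €34,831,224.90.
Margin of safety = (€34,831,224.90 − €12,288,811.44) ÷ €34,831,224.90 = 64.7%.

64.7%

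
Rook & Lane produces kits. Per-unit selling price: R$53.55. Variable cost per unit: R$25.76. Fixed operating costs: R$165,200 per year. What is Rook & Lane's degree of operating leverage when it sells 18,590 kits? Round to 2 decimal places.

1.47

Contribution at this volume is 18,590 × R$27.79 = R$516,616.10.
EBIT = R$516,616.10 − R$165,200 = R$351,416.10.
DOL = contribution ÷ EBIT = R$516,616.10 ÷ R$351,416.10 = 1.4701.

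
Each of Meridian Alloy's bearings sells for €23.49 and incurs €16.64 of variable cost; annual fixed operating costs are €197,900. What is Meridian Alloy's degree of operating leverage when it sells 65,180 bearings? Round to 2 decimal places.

Total contribution margin = 65,180 × €6.85 = €446,483.00.
Subtracting fixed costs: EBIT = €446,483.00 − €197,900 = €248,583.00.
DOL = contribution ÷ EBIT = €446,483.00 ÷ €248,583.00 = 1.7961.

1.80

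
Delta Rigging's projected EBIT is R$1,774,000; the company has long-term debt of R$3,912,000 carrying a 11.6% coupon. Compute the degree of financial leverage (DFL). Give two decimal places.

1.34

Annual interest charges come to R$453,792.00.
DFL = EBIT ÷ (EBIT − I) = R$1,774,000 ÷ (R$1,774,000 − R$453,792.00) = R$1,774,000 ÷ R$1,320,208.00 = 1.3437.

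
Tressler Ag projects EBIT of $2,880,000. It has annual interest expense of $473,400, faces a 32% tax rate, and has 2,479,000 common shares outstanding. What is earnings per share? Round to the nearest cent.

Pre-tax income = $2,880,000 − $473,400.00 = $2,406,600.00.
Net income = $2,406,600.00 × (1 − 0.32) = $1,636,488.00.
EPS = $1,636,488.00 ÷ 2,479,000 = $0.66.

$0.66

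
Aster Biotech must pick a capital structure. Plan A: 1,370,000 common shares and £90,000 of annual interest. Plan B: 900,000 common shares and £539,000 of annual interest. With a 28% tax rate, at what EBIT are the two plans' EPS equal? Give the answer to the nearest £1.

At indifference, (EBIT − 90,000)(1 − t)/1,370,000 = (EBIT − 539,000)(1 − t)/900,000.
The (1 − t) factor cancels: (EBIT − 90,000) × 900,000 = (EBIT − 539,000) × 1,370,000.
EBIT × (1,370,000 − 900,000) = 539,000 × 1,370,000 − 90,000 × 900,000 = 657,430,000,000, so EBIT = 657,430,000,000 ÷ 470,000 = 1,398,787.23.

£1,398,787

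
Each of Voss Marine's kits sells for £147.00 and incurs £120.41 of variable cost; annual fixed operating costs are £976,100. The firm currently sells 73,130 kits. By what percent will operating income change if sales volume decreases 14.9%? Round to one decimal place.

-29.9%

Total contribution margin = 73,130 × £26.59 = £1,944,526.70.
Operating income = contribution − fixed costs = £1,944,526.70 − £976,100 = £968,426.70.
DOL = contribution ÷ EBIT = £1,944,526.70 ÷ £968,426.70 = 2.0079.
So EBIT moves 2.0079 × (-14.9%) = -29.9%.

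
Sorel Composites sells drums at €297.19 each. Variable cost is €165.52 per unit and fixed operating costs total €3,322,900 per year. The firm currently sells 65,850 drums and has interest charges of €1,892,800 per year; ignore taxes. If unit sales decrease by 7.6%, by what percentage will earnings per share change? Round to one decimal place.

At 65,850 units, contribution = 65,850 × €131.67 = €8,670,469.50.
EBIT = €8,670,469.50 − €3,322,900 = €5,347,569.50.
Interest = €1,892,800.00, so EBIT − I = €3,454,769.50.
Degree of combined leverage = contribution ÷ (EBIT − I) = €8,670,469.50 ÷ €3,454,769.50 = 2.5097.
%ΔEPS = DCL × %ΔSales = 2.5097 × -7.6% = -19.1%.

-19.1%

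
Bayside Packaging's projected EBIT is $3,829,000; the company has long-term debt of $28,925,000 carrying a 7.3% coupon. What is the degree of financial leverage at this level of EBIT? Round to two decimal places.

2.23

Interest = $2,111,525.00.
Degree of financial leverage = EBIT / (EBIT − interest) = $3,829,000 / $1,717,475.00 = 2.2294.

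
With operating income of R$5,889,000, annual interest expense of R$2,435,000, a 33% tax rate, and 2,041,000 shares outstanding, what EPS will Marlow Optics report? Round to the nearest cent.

Interest = R$2,435,000.00, so EBT = R$5,889,000 − R$2,435,000.00 = R$3,454,000.00.
After tax at 33%: net income = R$3,454,000.00 × 0.67 = R$2,314,180.00.
Per share: R$2,314,180.00 / 2,041,000 shares = R$1.13.

R$1.13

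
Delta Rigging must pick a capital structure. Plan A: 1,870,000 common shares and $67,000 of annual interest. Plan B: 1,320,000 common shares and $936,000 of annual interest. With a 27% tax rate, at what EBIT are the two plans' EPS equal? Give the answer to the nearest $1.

$3,021,600

Set EPS_A = EPS_B: (EBIT − $67,000)(1 − 0.27) ÷ 1,870,000 = (EBIT − $936,000)(1 − 0.27) ÷ 1,320,000.
Cancelling (1 − t) and cross-multiplying: 1,320,000·(EBIT − 67,000) = 1,870,000·(EBIT − 936,000).
Solving, EBIT = (936,000·1,870,000 − 67,000·1,320,000) / (1,870,000 − 1,320,000) = 1,661,880,000,000 / 550,000 = 3,021,600.00.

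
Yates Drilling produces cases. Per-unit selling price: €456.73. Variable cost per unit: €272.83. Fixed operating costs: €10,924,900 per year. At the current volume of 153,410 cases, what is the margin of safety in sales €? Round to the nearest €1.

€42,934,108

Each unit contributes €456.73 − €272.83 = €183.90. Break-even units = €10,924,900 ÷ €183.90 = 59,406.74; break-even revenue = 59,406.74 × €456.73 = €27,132,841.64.
Current sales = 153,410 × €456.73 = €70,066,949.30.
Margin of safety = €70,066,949.30 − €27,132,841.64 = €42,934,108.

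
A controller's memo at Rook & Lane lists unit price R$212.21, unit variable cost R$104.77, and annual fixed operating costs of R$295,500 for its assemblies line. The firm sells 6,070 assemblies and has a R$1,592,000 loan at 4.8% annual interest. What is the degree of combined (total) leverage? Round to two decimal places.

At 6,070 units, contribution = 6,070 × R$107.44 = R$652,160.80.
Subtracting fixed costs: EBIT = R$652,160.80 − R$295,500 = R$356,660.80. Interest = R$76,416.00.
DOL = R$652,160.80 ÷ R$356,660.80 = 1.8285; DFL = R$356,660.80 ÷ R$280,244.80 = 1.2727.
DCL = DOL × DFL = 1.8285 × 1.2727 = 2.3271.

2.33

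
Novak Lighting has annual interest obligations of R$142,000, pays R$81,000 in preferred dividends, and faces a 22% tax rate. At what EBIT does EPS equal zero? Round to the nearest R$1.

R$245,846

Grossing the preferred dividend up to pre-tax terms: R$81,000 / (1 − 0.22) = R$103,846.15.
Financial break-even EBIT = interest + D_p ÷ (1 − t) = R$142,000 + R$103,846.15 = R$245,846.15.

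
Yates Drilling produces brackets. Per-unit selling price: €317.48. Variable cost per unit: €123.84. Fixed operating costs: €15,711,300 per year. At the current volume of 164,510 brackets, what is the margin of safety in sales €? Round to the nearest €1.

€26,469,373

Contribution margin per unit = €317.48 − €123.84 = €193.64. Break-even units = €15,711,300 ÷ €193.64 = 81,136.65; break-even revenue = 81,136.65 × €317.48 = €25,759,262.16.
Actual sales revenue = 164,510 × €317.48 = €52,228,634.80.
Margin of safety = €52,228,634.80 − €25,759,262.16 = €26,469,373.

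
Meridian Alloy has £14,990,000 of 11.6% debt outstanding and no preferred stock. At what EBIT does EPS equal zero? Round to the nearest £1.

£1,738,840

Annual interest = 11.6% × £14,990,000 = £1,738,840.00.
With no preferred dividends, EPS = 0 when EBIT exactly covers interest, so the financial break-even EBIT is £1,738,840.00.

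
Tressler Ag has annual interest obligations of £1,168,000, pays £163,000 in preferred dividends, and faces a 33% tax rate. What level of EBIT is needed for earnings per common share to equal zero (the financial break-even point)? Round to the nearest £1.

£1,411,284

Grossing the preferred dividend up to pre-tax terms: £163,000 / (1 − 0.33) = £243,283.58.
EPS = 0 when EBIT covers interest plus the pre-tax preferred burden: £1,168,000 + £243,283.58 = £1,411,283.58.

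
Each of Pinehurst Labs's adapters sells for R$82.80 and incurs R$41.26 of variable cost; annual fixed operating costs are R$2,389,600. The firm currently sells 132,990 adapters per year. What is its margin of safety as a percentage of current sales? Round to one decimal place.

56.7%

Each unit contributes R$82.80 − R$41.26 = R$41.54. Break-even units = R$2,389,600 ÷ R$41.54 = 57,525.28; break-even revenue = 57,525.28 × R$82.80 = R$4,763,092.92.
Current sales = 132,990 × R$82.80 = R$11,011,572.00.
Margin of safety = (R$11,011,572.00 − R$4,763,092.92) ÷ R$11,011,572.00 = 56.7%.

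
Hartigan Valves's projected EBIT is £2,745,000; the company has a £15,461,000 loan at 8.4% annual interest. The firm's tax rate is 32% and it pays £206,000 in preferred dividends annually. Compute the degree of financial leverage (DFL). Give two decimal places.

Annual interest charges come to £1,298,724.00.
Pre-tax preferred-dividend burden = £206,000 ÷ (1 − 0.32) = £302,941.18.
DFL = EBIT ÷ [EBIT − I − D_p/(1−t)] = £2,745,000 ÷ [£2,745,000 − £1,298,724.00 − £302,941.18] = £2,745,000 ÷ £1,143,334.82 = 2.4009.

2.40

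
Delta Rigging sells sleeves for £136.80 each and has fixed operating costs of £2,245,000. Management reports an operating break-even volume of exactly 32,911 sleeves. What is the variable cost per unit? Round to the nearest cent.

At break-even, FC = Q × (P − VC), so P − VC = £2,245,000 ÷ 32,911 = £68.2143.
Hence VC = price − CM = £136.80 − £68.2143 = £68.59.

£68.59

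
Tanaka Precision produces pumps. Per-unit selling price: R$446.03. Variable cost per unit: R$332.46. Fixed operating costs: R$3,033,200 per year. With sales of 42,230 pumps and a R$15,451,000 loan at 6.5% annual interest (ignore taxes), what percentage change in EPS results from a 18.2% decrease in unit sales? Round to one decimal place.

Total contribution margin = 42,230 × R$113.57 = R$4,796,061.10.
Operating income = contribution − fixed costs = R$4,796,061.10 − R$3,033,200 = R$1,762,861.10.
Interest = R$1,004,315.00, so EBIT − I = R$758,546.10.
Degree of combined leverage = contribution ÷ (EBIT − I) = R$4,796,061.10 ÷ R$758,546.10 = 6.3227.
EPS therefore changes by 6.3227 × (-18.2%) = -115.1%.

-115.1%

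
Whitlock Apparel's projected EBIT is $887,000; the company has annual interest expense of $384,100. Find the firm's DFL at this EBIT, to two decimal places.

Annual interest charges come to $384,100.00.
DFL = EBIT ÷ (EBIT − I) = $887,000 ÷ ($887,000 − $384,100.00) = $887,000 ÷ $502,900.00 = 1.7638.

1.76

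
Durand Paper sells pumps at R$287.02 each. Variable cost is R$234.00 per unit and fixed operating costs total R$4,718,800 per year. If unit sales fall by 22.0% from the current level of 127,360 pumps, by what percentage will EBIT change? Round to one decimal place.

-73.0%

Contribution at this volume is 127,360 × R$53.02 = R$6,752,627.20.
Subtracting fixed costs: EBIT = R$6,752,627.20 − R$4,718,800 = R$2,033,827.20.
DOL = contribution ÷ EBIT = R$6,752,627.20 ÷ R$2,033,827.20 = 3.3202.
Operating income changes by 3.3202 × -22.0% = -73.0%.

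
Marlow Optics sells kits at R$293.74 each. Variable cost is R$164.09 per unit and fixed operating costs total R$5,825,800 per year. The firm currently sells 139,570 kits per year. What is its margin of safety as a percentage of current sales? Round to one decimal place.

Each unit contributes R$293.74 − R$164.09 = R$129.65. Break-even units = R$5,825,800 ÷ R$129.65 = 44,934.82; break-even revenue = 44,934.82 × R$293.74 = R$13,199,155.36.
Actual sales revenue = 139,570 × R$293.74 = R$40,997,291.80.
Margin of safety = (R$40,997,291.80 − R$13,199,155.36) ÷ R$40,997,291.80 = 67.8%.

67.8%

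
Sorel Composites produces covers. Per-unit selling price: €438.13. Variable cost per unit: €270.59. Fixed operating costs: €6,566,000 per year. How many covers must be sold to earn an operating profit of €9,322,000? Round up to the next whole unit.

Each unit contributes €438.13 − €270.59 = €167.54.
Required volume = (fixed costs + target profit) ÷ CM = (€6,566,000 + €9,322,000) ÷ €167.54 = 94,831.09, so 94,832 covers.

94,832 covers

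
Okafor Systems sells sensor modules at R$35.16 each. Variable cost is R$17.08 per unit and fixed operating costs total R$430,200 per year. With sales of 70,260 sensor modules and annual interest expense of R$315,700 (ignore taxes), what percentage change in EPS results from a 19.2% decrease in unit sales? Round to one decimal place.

Total contribution margin = 70,260 × R$18.08 = R$1,270,300.80.
Subtracting fixed costs: EBIT = R$1,270,300.80 − R$430,200 = R$840,100.80.
After interest of R$315,700.00, pre-tax earnings = R$524,400.80.
DCL = total CM / (EBIT − I) = R$1,270,300.80 / R$524,400.80 = 2.4224.
EPS therefore changes by 2.4224 × (-19.2%) = -46.5%.

-46.5%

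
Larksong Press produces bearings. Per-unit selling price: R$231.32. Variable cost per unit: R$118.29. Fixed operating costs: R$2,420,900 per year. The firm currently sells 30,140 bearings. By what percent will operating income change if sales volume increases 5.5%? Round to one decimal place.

Total contribution margin = 30,140 × R$113.03 = R$3,406,724.20.
Subtracting fixed costs: EBIT = R$3,406,724.20 − R$2,420,900 = R$985,824.20.
Degree of operating leverage = R$3,406,724.20 / R$985,824.20 = 3.4557.
So EBIT moves 3.4557 × (+5.5%) = +19.0%.

+19.0%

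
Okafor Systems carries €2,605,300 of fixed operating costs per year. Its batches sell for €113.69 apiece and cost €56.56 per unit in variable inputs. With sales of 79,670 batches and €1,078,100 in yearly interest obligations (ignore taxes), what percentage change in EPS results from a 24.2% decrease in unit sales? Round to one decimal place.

-126.9%

Total contribution margin = 79,670 × €57.13 = €4,551,547.10.
EBIT = €4,551,547.10 − €2,605,300 = €1,946,247.10.
Interest = €1,078,100.00, so EBIT − I = €868,147.10.
DCL = total CM / (EBIT − I) = €4,551,547.10 / €868,147.10 = 5.2428.
%ΔEPS = DCL × %ΔSales = 5.2428 × -24.2% = -126.9%.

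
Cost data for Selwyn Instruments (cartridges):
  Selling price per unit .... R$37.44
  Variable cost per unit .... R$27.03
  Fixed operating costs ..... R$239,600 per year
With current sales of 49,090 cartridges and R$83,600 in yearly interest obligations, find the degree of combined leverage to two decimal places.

Contribution at this volume is 49,090 × R$10.41 = R$511,026.90.
EBIT = R$511,026.90 − R$239,600 = R$271,426.90. Interest = R$83,600.00.
DOL = R$511,026.90 ÷ R$271,426.90 = 1.8827; DFL = R$271,426.90 ÷ R$187,826.90 = 1.4451.
Combined leverage = 1.8827 × 1.4451 = 2.7207.

2.72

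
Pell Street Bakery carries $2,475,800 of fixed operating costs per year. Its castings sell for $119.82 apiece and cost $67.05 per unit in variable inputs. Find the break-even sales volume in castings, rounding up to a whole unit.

Unit CM = price − variable cost = $119.82 − $67.05 = $52.77.
Break-even Q = $2,475,800 / $52.77 = 46,916.81 → 46,917 castings.

46,917 castings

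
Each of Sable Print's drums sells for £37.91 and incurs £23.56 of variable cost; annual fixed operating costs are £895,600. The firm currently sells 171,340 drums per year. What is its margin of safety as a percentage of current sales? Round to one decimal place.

63.6%

Each unit contributes £37.91 − £23.56 = £14.35. Break-even units = £895,600 ÷ £14.35 = 62,411.15; break-even revenue = 62,411.15 × £37.91 = £2,366,006.69.
Current sales = 171,340 × £37.91 = £6,495,499.40.
Margin of safety = (£6,495,499.40 − £2,366,006.69) ÷ £6,495,499.40 = 63.6%.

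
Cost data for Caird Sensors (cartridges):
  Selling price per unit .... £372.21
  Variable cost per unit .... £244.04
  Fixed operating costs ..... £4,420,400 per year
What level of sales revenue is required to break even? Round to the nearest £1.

£12,836,991

CM per unit = £372.21 − £244.04 = £128.17; CM ratio = £128.17 / £372.21 = 0.3443.
Break-even sales = FC ÷ CM ratio = £4,420,400 × £372.21 / £128.17 = £12,836,991.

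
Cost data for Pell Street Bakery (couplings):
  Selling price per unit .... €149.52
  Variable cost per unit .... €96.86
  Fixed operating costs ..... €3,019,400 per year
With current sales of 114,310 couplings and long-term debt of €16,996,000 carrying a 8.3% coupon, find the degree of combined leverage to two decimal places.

Contribution at this volume is 114,310 × €52.66 = €6,019,564.60.
EBIT = €6,019,564.60 − €3,019,400 = €3,000,164.60. Interest = €1,410,668.00.
DOL = €6,019,564.60 ÷ €3,000,164.60 = 2.0064; DFL = €3,000,164.60 ÷ €1,589,496.60 = 1.8875.
DCL = DOL × DFL = 2.0064 × 1.8875 = 3.7871.

3.79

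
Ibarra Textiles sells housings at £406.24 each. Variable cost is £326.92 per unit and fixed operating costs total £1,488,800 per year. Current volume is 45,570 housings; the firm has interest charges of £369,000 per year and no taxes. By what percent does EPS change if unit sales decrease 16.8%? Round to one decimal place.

At 45,570 units, contribution = 45,570 × £79.32 = £3,614,612.40.
EBIT = £3,614,612.40 − £1,488,800 = £2,125,812.40.
Interest = £369,000.00, so EBIT − I = £1,756,812.40.
Degree of combined leverage = contribution ÷ (EBIT − I) = £3,614,612.40 ÷ £1,756,812.40 = 2.0575.
EPS therefore changes by 2.0575 × (-16.8%) = -34.6%.

-34.6%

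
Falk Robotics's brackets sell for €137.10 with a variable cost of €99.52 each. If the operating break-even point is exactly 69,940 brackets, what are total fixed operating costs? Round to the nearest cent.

Contribution margin per unit = €137.10 − €99.52 = €37.58.
Since BE = FC / CM, FC = 69,940 × €37.58 = €2,628,345.20.

€2,628,345.20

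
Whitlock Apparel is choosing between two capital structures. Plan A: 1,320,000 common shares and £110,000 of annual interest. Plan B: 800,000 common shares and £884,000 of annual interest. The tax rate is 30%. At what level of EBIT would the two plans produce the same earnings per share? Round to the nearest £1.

Set EPS_A = EPS_B: (EBIT − £110,000)(1 − 0.30) ÷ 1,320,000 = (EBIT − £884,000)(1 − 0.30) ÷ 800,000.
The (1 − t) factor cancels: (EBIT − 110,000) × 800,000 = (EBIT − 884,000) × 1,320,000.
Solving, EBIT = (884,000·1,320,000 − 110,000·800,000) / (1,320,000 − 800,000) = 1,078,880,000,000 / 520,000 = 2,074,769.23.

£2,074,769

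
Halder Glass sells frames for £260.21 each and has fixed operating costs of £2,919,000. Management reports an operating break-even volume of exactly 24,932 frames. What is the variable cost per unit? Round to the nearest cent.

Contribution per unit must be FC / Q = £2,919,000 / 24,932 = £117.0785.
Variable cost per unit = £260.21 − £117.0785 = £143.13.

£143.13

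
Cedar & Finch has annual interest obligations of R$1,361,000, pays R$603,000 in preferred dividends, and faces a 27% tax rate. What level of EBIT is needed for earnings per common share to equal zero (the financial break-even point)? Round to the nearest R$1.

R$2,187,027

Preferred dividends are paid after tax, so their pre-tax equivalent is R$603,000 ÷ (1 − 0.27) = R$826,027.40.
EPS = 0 when EBIT covers interest plus the pre-tax preferred burden: R$1,361,000 + R$826,027.40 = R$2,187,027.40.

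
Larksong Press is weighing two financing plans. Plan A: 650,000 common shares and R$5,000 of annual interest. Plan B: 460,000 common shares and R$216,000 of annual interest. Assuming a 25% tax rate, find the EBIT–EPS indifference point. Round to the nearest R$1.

Set EPS_A = EPS_B: (EBIT − R$5,000)(1 − 0.25) ÷ 650,000 = (EBIT − R$216,000)(1 − 0.25) ÷ 460,000.
The (1 − t) factor cancels: (EBIT − 5,000) × 460,000 = (EBIT − 216,000) × 650,000.
Solving, EBIT = (216,000·650,000 − 5,000·460,000) / (650,000 − 460,000) = 138,100,000,000 / 190,000 = 726,842.11.

R$726,842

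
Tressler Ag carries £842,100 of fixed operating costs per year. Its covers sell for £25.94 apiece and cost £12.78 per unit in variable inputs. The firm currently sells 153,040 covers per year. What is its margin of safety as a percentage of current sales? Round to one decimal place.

58.2%

Unit CM = price − variable cost = £25.94 − £12.78 = £13.16. Break-even units = £842,100 ÷ £13.16 = 63,989.36; break-even revenue = 63,989.36 × £25.94 = £1,659,884.04.
Actual sales revenue = 153,040 × £25.94 = £3,969,857.60.
Margin of safety = (£3,969,857.60 − £1,659,884.04) ÷ £3,969,857.60 = 58.2%.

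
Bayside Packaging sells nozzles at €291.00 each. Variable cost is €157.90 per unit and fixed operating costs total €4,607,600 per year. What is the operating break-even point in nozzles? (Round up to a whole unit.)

Contribution margin per unit = €291.00 − €157.90 = €133.10.
Units to break even: €4,607,600 ÷ €133.10 = 34,617.58, rounded up to 34,618.

34,618 nozzles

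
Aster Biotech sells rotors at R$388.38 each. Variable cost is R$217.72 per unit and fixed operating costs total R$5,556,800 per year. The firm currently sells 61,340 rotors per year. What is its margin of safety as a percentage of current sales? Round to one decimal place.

46.9%

Contribution margin per unit = R$388.38 − R$217.72 = R$170.66. Break-even units = R$5,556,800 ÷ R$170.66 = 32,560.65; break-even revenue = 32,560.65 × R$388.38 = R$12,645,904.04.
Current sales = 61,340 × R$388.38 = R$23,823,229.20.
Margin of safety = (R$23,823,229.20 − R$12,645,904.04) ÷ R$23,823,229.20 = 46.9%.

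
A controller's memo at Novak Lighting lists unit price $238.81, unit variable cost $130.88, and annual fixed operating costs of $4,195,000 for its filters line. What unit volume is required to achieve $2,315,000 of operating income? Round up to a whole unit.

Each unit contributes $238.81 − $130.88 = $107.93.
Required volume = (fixed costs + target profit) ÷ CM = ($4,195,000 + $2,315,000) ÷ $107.93 = 60,316.87, so 60,317 filters.

60,317 filters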